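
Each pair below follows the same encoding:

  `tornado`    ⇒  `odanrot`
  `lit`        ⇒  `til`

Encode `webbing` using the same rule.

gnibbew

The output letters match the input read backwards: tornado reversed is odanrot. The word is simply reversed.
For webbing: reverse → gnibbew.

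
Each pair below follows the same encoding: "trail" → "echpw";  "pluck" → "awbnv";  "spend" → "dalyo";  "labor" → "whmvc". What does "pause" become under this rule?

Vowels shift forward by 7 and consonants shift forward by 11.
Applying it to pause: p(cons)+11=a, a(vowel)+7=h, u(vowel)+7=b, s(cons)+11=d, e(vowel)+7=l.

ahbdl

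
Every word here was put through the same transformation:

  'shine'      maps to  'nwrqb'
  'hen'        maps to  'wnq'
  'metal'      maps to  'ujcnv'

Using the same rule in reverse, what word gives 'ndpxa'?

rogue

The output letters match the input read backwards, each shifted +9: shine reversed is enihs. Two steps: reverse the string, then apply a Caesar shift of +9.
Decoding ndpxa: shift back: n−9=e, d−9=u, p−9=g, x−9=o, a−9=r → eugor; then reverse → rogue.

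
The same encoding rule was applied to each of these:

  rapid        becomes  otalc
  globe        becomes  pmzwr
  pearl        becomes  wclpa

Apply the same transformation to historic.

The output letters match the input read backwards, each shifted +11: rapid reversed is dipar. The word is reversed, then every letter is shifted forward by 11.
On historic: reverse → cirotsih; then shift: c+11=n, i+11=t, r+11=c, o+11=z, t+11=e, s+11=d, i+11=t, h+11=s.

ntczedts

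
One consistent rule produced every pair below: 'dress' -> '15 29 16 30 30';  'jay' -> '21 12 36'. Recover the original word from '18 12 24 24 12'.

gamma

d is letter #4 and maps to 15: an offset of 11. The number is (letter's place in the alphabet, a=1) + 11.
Reversing it on 18 12 24 24 12: 18→(18−11)÷1=7=g, 12→(12−11)÷1=1=a, 24→(24−11)÷1=13=m, 24→(24−11)÷1=13=m, 12→(12−11)÷1=1=a.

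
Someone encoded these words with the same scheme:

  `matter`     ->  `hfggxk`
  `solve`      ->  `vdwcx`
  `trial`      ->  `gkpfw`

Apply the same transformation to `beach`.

m(12)→h(7) and a(0)→f(5) fit y≡11x+5 (mod 26); the inverse of 11 mod 26 is 19. Treating letters as 0–25, the rule is x ↦ 11x + 5 (mod 26).
Applying it to beach: b(1)→11·1+5≡16=q; e(4)→11·4+5≡23=x; a(0)→11·0+5≡5=f; c(2)→11·2+5≡1=b; h(7)→11·7+5≡4=e (all mod 26).

qxfbe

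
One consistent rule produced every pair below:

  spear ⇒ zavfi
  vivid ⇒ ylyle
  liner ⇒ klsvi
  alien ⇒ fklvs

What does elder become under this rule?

vkevi

s(18)→z(25) and p(15)→a(0) fit y≡17x+5 (mod 26); the inverse of 17 mod 26 is 23. Each letter's alphabet position (a=0..z=25) is mapped through 17·x+5 mod 26 — an affine cipher.
On elder: e(4)→17·4+5≡21=v; l(11)→17·11+5≡10=k; d(3)→17·3+5≡4=e; e(4)→17·4+5≡21=v; r(17)→17·17+5≡8=i (all mod 26).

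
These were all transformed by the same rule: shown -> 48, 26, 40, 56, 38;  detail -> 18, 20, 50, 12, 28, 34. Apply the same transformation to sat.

s(#19)→48 and h(#8)→26: differences scale by 2, so n = 2·pos + 10. The formula is n = 2×(alphabet index, a=1) + 10.
For sat: s=19→48, a=1→12, t=20→50.

48, 12, 50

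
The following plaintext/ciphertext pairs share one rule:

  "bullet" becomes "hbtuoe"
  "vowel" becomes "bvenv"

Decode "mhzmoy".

garden

In bullet: b→h is +6, u→b is +7, l→t is +8, l→u is +9 — the shift increases by 1 each position. Letter i (0-indexed) is shifted by i+6, so successive shifts are 6, 7, 8, ….
Decoding mhzmoy: m−6=g, h−7=a, z−8=r, m−9=d, o−10=e, y−11=n.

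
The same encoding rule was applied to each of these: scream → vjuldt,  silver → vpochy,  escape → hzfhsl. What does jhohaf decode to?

galaxy

Shifts by position in scream: pos 0: s→v (+3), pos 1: c→j (+7), pos 2: r→u (+3), pos 3: e→l (+7) — repeating every 2. A repeating key of period 2 is used — shifts +3, +7 over and over.
Undoing it on jhohaf: j−3=g, h−7=a, o−3=l, h−7=a, a−3=x, f−7=y.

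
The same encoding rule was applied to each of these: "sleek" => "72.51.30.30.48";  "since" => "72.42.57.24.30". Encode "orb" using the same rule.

60.69.21

Each letter becomes 3×(its alphabet position, a=1..z=26) + 15.
For orb: o=15→60, r=18→69, b=2→21.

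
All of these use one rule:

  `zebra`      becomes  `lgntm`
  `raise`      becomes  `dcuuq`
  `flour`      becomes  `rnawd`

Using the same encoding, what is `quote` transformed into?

cwavq

Shifts by position in zebra: pos 0: z→l (+12), pos 1: e→g (+2), pos 2: b→n (+12), pos 3: r→t (+2) — repeating every 2. It's a Vigenère-style cipher with numeric key [12,2]: position i shifts by key[i mod 2].
On quote: q+12=c, u+2=w, o+12=a, t+2=v, e+12=q.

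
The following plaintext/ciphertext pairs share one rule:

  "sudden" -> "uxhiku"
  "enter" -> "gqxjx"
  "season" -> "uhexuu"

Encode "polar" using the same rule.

In sudden: s→u is +2, u→x is +3, d→h is +4, d→i is +5 — the shift increases by 1 each position. The shift increases by 1 at each position, starting from +2: 2, 3, 4, ….
On polar: p+2=r, o+3=r, l+4=p, a+5=f, r+6=x.

rrpfx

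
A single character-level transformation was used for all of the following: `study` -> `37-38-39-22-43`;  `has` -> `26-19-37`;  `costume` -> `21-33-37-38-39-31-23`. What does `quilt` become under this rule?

Each letter is replaced by its alphabet position (a=1..z=26) + 18.
On quilt: q=17→35, u=21→39, i=9→27, l=12→30, t=20→38.

35-39-27-30-38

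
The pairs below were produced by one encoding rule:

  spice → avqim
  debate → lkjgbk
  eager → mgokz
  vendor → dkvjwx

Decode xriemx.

player

Shifts by position in spice: pos 0: s→a (+8), pos 1: p→v (+6), pos 2: i→q (+8), pos 3: c→i (+6) — repeating every 2. It's a Vigenère-style cipher with numeric key [8,6]: position i shifts by key[i mod 2].
Undoing it on xriemx: x−8=p, r−6=l, i−8=a, e−6=y, m−8=e, x−6=r.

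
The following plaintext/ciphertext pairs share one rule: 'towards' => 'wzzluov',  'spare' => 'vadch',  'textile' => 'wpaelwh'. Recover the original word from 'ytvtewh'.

The shifts repeat in a cycle of length 2: positions 0,1,… shift by +3, +11, then the pattern repeats.
Undoing it on ytvtewh: y−3=v, t−11=i, v−3=s, t−11=i, e−3=b, w−11=l, h−3=e.

visible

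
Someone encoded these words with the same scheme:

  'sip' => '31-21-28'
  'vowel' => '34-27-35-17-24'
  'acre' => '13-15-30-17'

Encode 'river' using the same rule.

s is letter #19 and maps to 31: an offset of 12. Each letter is replaced by its alphabet position (a=1..z=26) + 12.
On river: r=18→30, i=9→21, v=22→34, e=5→17, r=18→30.

30-21-34-17-30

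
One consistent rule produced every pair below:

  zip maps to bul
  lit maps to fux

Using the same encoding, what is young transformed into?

szgak

The output letters match the input read backwards, each shifted +12: zip reversed is piz. Read the word backwards and shift each letter +12.
Applying it to young: reverse → gnuoy; then shift: g+12=s, n+12=z, u+12=g, o+12=a, y+12=k.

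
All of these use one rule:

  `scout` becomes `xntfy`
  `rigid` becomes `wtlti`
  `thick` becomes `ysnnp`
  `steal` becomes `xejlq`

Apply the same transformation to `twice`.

yhnnj

It's a Vigenère-style cipher with numeric key [5,11]: position i shifts by key[i mod 2].
Applying it to twice: t+5=y, w+11=h, i+5=n, c+11=n, e+5=j.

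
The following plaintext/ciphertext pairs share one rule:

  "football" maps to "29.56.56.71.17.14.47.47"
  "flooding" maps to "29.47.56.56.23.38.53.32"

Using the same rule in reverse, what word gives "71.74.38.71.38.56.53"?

tuition

f(#6)→29 and o(#15)→56: differences scale by 3, so n = 3·pos + 11. With a=1..z=26, the number is 3·pos + 11.
Decoding 71.74.38.71.38.56.53: 71→(71−11)÷3=20=t, 74→(74−11)÷3=21=u, 38→(38−11)÷3=9=i, 71→(71−11)÷3=20=t, 38→(38−11)÷3=9=i, 56→(56−11)÷3=15=o, 53→(53−11)÷3=14=n.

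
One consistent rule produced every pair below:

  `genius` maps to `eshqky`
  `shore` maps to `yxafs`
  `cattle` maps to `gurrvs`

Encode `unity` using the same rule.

Treating letters as 0–25, the rule is x ↦ 19x + 20 (mod 26).
On unity: u(20)→19·20+20≡10=k; n(13)→19·13+20≡7=h; i(8)→19·8+20≡16=q; t(19)→19·19+20≡17=r; y(24)→19·24+20≡8=i (all mod 26).

khqri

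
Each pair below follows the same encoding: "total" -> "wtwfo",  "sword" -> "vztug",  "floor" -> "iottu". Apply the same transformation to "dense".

The shift depends on letter class: consonant t→w is +3, but vowel o→t is +5. Two shifts are in play — +5 for a/e/i/o/u, +3 for every other letter.
On dense: d(cons)+3=g, e(vowel)+5=j, n(cons)+3=q, s(cons)+3=v, e(vowel)+5=j.

gjqvj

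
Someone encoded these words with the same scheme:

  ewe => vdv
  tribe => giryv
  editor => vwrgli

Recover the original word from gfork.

Letters are reflected about the middle of the alphabet (position → 25−position): Atbash.
Decoding gfork: g↔t, f↔u, o↔l, r↔i, k↔p.

tulip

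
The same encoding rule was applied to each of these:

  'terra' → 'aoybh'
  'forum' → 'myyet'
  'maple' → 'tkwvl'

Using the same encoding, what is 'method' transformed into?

Shifts by position in terra: pos 0: t→a (+7), pos 1: e→o (+10), pos 2: r→y (+7), pos 3: r→b (+10) — repeating every 2. It's a Vigenère-style cipher with numeric key [7,10]: position i shifts by key[i mod 2].
On method: m+7=t, e+10=o, t+7=a, h+10=r, o+7=v, d+10=n.

toarvn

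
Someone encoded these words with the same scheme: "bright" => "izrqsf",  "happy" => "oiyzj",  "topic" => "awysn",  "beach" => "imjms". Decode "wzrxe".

print

In bright: b→i is +7, r→z is +8, i→r is +9, g→q is +10 — the shift increases by 1 each position. The shift increases by 1 at each position, starting from +7: 7, 8, 9, ….
Decoding wzrxe: w−7=p, z−8=r, r−9=i, x−10=n, e−11=t.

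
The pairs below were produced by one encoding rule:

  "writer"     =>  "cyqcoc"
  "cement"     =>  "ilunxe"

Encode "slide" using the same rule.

Each letter shifts forward by (position + 6), i.e. 6, 7, 8, … — the shift grows by one for each successive letter.
For slide: s+6=y, l+7=s, i+8=q, d+9=m, e+10=o.

ysqmo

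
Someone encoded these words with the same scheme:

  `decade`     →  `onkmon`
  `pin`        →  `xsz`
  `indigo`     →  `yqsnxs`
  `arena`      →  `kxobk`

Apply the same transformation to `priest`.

dcosbz

The output letters match the input read backwards, each shifted +10: decade reversed is edaced. Read the word backwards and shift each letter +10.
On priest: reverse → tseirp; then shift: t+10=d, s+10=c, e+10=o, i+10=s, r+10=b, p+10=z.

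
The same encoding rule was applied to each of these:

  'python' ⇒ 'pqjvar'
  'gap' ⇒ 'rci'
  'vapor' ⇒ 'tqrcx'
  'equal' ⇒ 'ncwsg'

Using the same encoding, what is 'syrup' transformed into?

rwtau

The output letters match the input read backwards, each shifted +2: python reversed is nohtyp. The word is reversed, then every letter is shifted forward by 2.
On syrup: reverse → purys; then shift: p+2=r, u+2=w, r+2=t, y+2=a, s+2=u.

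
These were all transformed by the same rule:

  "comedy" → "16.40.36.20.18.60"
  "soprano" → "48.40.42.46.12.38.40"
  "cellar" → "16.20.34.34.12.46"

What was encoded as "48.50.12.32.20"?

With a=1..z=26, the number is 2·pos + 10.
Reversing it on 48.50.12.32.20: 48→(48−10)÷2=19=s, 50→(50−10)÷2=20=t, 12→(12−10)÷2=1=a, 32→(32−10)÷2=11=k, 20→(20−10)÷2=5=e.

stake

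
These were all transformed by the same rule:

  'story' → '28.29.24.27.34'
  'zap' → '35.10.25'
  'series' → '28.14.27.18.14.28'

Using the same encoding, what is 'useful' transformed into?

30.28.14.15.30.21

Each letter is replaced by its alphabet position (a=1..z=26) + 9.
For useful: u=21→30, s=19→28, e=5→14, f=6→15, u=21→30, l=12→21.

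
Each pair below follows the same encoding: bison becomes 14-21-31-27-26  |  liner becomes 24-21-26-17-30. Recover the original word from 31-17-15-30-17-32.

Letters become their 1-based position plus 12 (so a→13, b→14, …).
Undoing it on 31-17-15-30-17-32: 31→(31−12)÷1=19=s, 17→(17−12)÷1=5=e, 15→(15−12)÷1=3=c, 30→(30−12)÷1=18=r, 17→(17−12)÷1=5=e, 32→(32−12)÷1=20=t.

secret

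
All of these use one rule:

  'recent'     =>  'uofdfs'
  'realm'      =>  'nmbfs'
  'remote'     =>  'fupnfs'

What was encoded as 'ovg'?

The output letters match the input read backwards, each shifted +1: recent reversed is tnecer. Read the word backwards and shift each letter +1.
Decoding ovg: shift back: o−1=n, v−1=u, g−1=f → nuf; then reverse → fun.

fun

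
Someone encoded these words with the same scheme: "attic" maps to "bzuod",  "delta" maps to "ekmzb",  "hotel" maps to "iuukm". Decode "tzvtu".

A repeating key of period 2 is used — shifts +1, +6 over and over.
Decoding tzvtu: t−1=s, z−6=t, v−1=u, t−6=n, u−1=t.

stunt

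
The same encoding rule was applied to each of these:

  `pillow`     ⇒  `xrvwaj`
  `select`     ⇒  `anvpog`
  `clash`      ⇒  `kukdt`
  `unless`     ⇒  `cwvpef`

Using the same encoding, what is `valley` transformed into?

In pillow: p→x is +8, i→r is +9, l→v is +10, l→w is +11 — the shift increases by 1 each position. The shift increases by 1 at each position, starting from +8: 8, 9, 10, ….
Applying it to valley: v+8=d, a+9=j, l+10=v, l+11=w, e+12=q, y+13=l.

djvwql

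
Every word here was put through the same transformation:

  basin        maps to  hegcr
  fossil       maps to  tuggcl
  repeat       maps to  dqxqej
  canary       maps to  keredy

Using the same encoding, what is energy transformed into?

qrqdwy

b(1)→h(7) and a(0)→e(4) fit y≡3x+4 (mod 26); the inverse of 3 mod 26 is 9. Treating letters as 0–25, the rule is x ↦ 3x + 4 (mod 26).
For energy: e(4)→3·4+4≡16=q; n(13)→3·13+4≡17=r; e(4)→3·4+4≡16=q; r(17)→3·17+4≡3=d; g(6)→3·6+4≡22=w; y(24)→3·24+4≡24=y (all mod 26).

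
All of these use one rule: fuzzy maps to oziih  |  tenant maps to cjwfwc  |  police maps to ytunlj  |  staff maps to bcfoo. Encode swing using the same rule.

The shift depends on letter class: consonant f→o is +9, but vowel u→z is +5. Vowels shift forward by 5 and consonants shift forward by 9.
For swing: s(cons)+9=b, w(cons)+9=f, i(vowel)+5=n, n(cons)+9=w, g(cons)+9=p.

bfnwp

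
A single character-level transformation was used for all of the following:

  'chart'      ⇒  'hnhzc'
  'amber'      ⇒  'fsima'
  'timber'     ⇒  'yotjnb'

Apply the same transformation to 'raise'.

wgpan

In chart: c→h is +5, h→n is +6, a→h is +7, r→z is +8 — the shift increases by 1 each position. Each letter shifts forward by (position + 5), i.e. 5, 6, 7, … — the shift grows by one for each successive letter.
For raise: r+5=w, a+6=g, i+7=p, s+8=a, e+9=n.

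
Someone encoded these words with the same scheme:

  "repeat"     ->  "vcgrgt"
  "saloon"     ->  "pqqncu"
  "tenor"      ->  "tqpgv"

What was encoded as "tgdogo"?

member

Read the word backwards and shift each letter +2.
Undoing it on tgdogo: shift back: t−2=r, g−2=e, d−2=b, o−2=m, g−2=e, o−2=m → rebmem; then reverse → member.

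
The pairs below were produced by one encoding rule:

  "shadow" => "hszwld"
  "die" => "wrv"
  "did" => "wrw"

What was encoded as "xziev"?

Each pair mirrors across the alphabet (s↔h, h↔s, a↔z): positions sum to 25. Letters are reflected about the middle of the alphabet (position → 25−position): Atbash.
Decoding xziev: x↔c, z↔a, i↔r, e↔v, v↔e.

carve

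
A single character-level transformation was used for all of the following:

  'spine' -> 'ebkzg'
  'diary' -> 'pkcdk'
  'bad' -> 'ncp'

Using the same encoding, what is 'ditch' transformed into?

The shift depends on letter class: consonant s→e is +12, but vowel i→k is +2. The rule splits by letter class: vowels +2, consonants +12.
For ditch: d(cons)+12=p, i(vowel)+2=k, t(cons)+12=f, c(cons)+12=o, h(cons)+12=t.

pkfot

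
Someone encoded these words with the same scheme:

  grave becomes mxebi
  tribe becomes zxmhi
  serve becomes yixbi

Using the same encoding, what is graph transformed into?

The shift depends on letter class: consonant g→m is +6, but vowel a→e is +4. Vowels shift forward by 4 and consonants shift forward by 6.
Applying it to graph: g(cons)+6=m, r(cons)+6=x, a(vowel)+4=e, p(cons)+6=v, h(cons)+6=n.

mxevn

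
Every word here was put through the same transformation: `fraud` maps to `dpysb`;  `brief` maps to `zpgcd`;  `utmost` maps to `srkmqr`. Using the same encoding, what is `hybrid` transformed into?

fwzpgb

Compare letters: f→d is +24, r→p is +24, a→y is +24 — a constant shift. Every letter moves 24 places later in the alphabet, wrapping around z→a.
Applying it to hybrid: h+24=f, y+24=w, b+24=z, r+24=p, i+24=g, d+24=b.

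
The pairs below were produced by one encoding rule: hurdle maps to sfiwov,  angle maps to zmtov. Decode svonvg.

Each pair mirrors across the alphabet (h↔s, u↔f, r↔i): positions sum to 25. Letters are reflected about the middle of the alphabet (position → 25−position): Atbash.
Reversing it on svonvg: s↔h, v↔e, o↔l, n↔m, v↔e, g↔t.

helmet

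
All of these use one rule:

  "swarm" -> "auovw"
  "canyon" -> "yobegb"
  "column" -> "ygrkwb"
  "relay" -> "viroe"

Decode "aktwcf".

submit

s(18)→a(0) and w(22)→u(20) fit y≡5x+14 (mod 26); the inverse of 5 mod 26 is 21. Treating letters as 0–25, the rule is x ↦ 5x + 14 (mod 26).
Decoding aktwcf: a(0)→21·(0−14)≡18=s; k(10)→21·(10−14)≡20=u; t(19)→21·(19−14)≡1=b; w(22)→21·(22−14)≡12=m; c(2)→21·(2−14)≡8=i; f(5)→21·(5−14)≡19=t (all mod 26).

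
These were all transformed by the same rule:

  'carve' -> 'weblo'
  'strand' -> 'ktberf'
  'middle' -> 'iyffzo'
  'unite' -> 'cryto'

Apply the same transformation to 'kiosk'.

qyakq

This is an affine cipher: with a=0,…,z=25, each position x becomes (9x+4) mod 26.
On kiosk: k(10)→9·10+4≡16=q; i(8)→9·8+4≡24=y; o(14)→9·14+4≡0=a; s(18)→9·18+4≡10=k; k(10)→9·10+4≡16=q (all mod 26).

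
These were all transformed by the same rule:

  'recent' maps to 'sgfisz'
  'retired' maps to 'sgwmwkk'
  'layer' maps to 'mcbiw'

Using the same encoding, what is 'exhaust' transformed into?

Letter i (0-indexed) is shifted by i+1, so successive shifts are 1, 2, 3, ….
Applying it to exhaust: e+1=f, x+2=z, h+3=k, a+4=e, u+5=z, s+6=y, t+7=a.

fzkezya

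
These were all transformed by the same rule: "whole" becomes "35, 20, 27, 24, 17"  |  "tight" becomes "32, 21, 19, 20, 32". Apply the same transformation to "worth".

w is letter #23 and maps to 35: an offset of 12. Letters become their 1-based position plus 12 (so a→13, b→14, …).
For worth: w=23→35, o=15→27, r=18→30, t=20→32, h=8→20.

35, 27, 30, 32, 20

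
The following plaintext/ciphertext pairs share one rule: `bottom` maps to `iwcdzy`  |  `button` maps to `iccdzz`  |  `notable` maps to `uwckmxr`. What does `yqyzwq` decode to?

Letter i (0-indexed) is shifted by i+7, so successive shifts are 7, 8, 9, ….
Reversing it on yqyzwq: y−7=r, q−8=i, y−9=p, z−10=p, w−11=l, q−12=e.

ripple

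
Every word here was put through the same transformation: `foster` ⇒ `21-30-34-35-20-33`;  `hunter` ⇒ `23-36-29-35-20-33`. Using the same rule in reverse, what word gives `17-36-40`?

buy

f is letter #6 and maps to 21: an offset of 15. Letters become their 1-based position plus 15 (so a→16, b→17, …).
Undoing it on 17-36-40: 17→(17−15)÷1=2=b, 36→(36−15)÷1=21=u, 40→(40−15)÷1=25=y.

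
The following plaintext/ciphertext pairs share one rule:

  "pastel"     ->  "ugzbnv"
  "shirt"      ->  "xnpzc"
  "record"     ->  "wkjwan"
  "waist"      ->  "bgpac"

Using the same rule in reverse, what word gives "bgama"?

water

The shift increases by 1 at each position, starting from +5: 5, 6, 7, ….
Undoing it on bgama: b−5=w, g−6=a, a−7=t, m−8=e, a−9=r.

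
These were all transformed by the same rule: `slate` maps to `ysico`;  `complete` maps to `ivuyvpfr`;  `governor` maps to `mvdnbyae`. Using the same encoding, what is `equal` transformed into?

In slate: s→y is +6, l→s is +7, a→i is +8, t→c is +9 — the shift increases by 1 each position. Letter i (0-indexed) is shifted by i+6, so successive shifts are 6, 7, 8, ….
Applying it to equal: e+6=k, q+7=x, u+8=c, a+9=j, l+10=v.

kxcjv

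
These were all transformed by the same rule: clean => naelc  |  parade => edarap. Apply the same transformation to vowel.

lewov

The output letters match the input read backwards: clean reversed is naelc. It's just the letters in reverse order.
For vowel: reverse → lewov.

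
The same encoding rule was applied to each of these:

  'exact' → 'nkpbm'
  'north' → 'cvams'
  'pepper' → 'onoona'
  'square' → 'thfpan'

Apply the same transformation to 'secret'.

Each letter's alphabet position (a=0..z=25) is mapped through 19·x+15 mod 26 — an affine cipher.
Applying it to secret: s(18)→19·18+15≡19=t; e(4)→19·4+15≡13=n; c(2)→19·2+15≡1=b; r(17)→19·17+15≡0=a; e(4)→19·4+15≡13=n; t(19)→19·19+15≡12=m (all mod 26).

tnbanm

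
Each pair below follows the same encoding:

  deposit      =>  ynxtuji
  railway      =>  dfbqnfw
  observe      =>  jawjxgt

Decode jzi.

The output letters match the input read backwards, each shifted +5: deposit reversed is tisoped. The word is reversed, then every letter is shifted forward by 5.
Decoding jzi: shift back: j−5=e, z−5=u, i−5=d → eud; then reverse → due.

due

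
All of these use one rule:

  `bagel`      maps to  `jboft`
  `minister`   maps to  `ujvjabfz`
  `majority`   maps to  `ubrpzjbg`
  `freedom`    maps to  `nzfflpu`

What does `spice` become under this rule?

The shift depends on letter class: consonant b→j is +8, but vowel a→b is +1. Two shifts are in play — +1 for a/e/i/o/u, +8 for every other letter.
For spice: s(cons)+8=a, p(cons)+8=x, i(vowel)+1=j, c(cons)+8=k, e(vowel)+1=f.

axjkf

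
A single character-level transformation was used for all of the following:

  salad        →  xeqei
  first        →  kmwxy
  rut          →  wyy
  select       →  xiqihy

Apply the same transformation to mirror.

The shift depends on letter class: consonant s→x is +5, but vowel a→e is +4. Vowels shift forward by 4 and consonants shift forward by 5.
For mirror: m(cons)+5=r, i(vowel)+4=m, r(cons)+5=w, r(cons)+5=w, o(vowel)+4=s, r(cons)+5=w.

rmwwsw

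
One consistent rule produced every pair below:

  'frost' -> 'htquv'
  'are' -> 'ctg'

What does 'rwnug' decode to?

pulse

Each letter is shifted forward by 2 in the alphabet (a Caesar shift of +2).
Undoing it on rwnug: r−2=p, w−2=u, n−2=l, u−2=s, g−2=e.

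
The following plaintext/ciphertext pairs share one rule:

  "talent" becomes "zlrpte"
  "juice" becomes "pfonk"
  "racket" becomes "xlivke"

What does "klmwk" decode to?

The shifts repeat in a cycle of length 2: positions 0,1,… shift by +6, +11, then the pattern repeats.
Undoing it on klmwk: k−6=e, l−11=a, m−6=g, w−11=l, k−6=e.

eagle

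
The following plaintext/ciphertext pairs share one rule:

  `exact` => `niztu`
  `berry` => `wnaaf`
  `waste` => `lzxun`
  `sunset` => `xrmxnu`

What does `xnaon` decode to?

serve

e(4)→n(13) and x(23)→i(8) fit y≡23x+25 (mod 26); the inverse of 23 mod 26 is 17. Each letter's alphabet position (a=0..z=25) is mapped through 23·x+25 mod 26 — an affine cipher.
Undoing it on xnaon: x(23)→17·(23−25)≡18=s; n(13)→17·(13−25)≡4=e; a(0)→17·(0−25)≡17=r; o(14)→17·(14−25)≡21=v; n(13)→17·(13−25)≡4=e (all mod 26).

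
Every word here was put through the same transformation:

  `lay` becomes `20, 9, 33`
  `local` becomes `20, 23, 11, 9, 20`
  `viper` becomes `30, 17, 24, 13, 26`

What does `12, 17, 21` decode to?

l is letter #12 and maps to 20: an offset of 8. Letters become their 1-based position plus 8 (so a→9, b→10, …).
Undoing it on 12, 17, 21: 12→(12−8)÷1=4=d, 17→(17−8)÷1=9=i, 21→(21−8)÷1=13=m.

dim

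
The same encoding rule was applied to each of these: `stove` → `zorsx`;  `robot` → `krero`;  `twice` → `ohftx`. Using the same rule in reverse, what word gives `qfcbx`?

This is an affine cipher: with a=0,…,z=25, each position x becomes (15x+15) mod 26.
Decoding qfcbx: q(16)→7·(16−15)≡7=h; f(5)→7·(5−15)≡8=i; c(2)→7·(2−15)≡13=n; b(1)→7·(1−15)≡6=g; x(23)→7·(23−15)≡4=e (all mod 26).

hinge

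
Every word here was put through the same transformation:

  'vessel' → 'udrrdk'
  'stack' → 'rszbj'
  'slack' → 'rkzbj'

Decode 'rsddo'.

Compare letters: v→u is +25, e→d is +25, s→r is +25 — a constant shift. This is a Caesar cipher with shift 25.
Reversing it on rsddo: r−25=s, s−25=t, d−25=e, d−25=e, o−25=p.

steep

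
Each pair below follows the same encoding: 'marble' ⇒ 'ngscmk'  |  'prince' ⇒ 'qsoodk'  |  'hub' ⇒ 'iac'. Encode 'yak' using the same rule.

zgl

The shift depends on letter class: consonant m→n is +1, but vowel a→g is +6. Two shifts are in play — +6 for a/e/i/o/u, +1 for every other letter.
On yak: y(cons)+1=z, a(vowel)+6=g, k(cons)+1=l.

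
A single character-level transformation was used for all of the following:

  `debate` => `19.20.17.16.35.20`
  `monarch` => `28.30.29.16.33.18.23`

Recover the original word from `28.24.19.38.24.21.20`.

midwife

d is letter #4 and maps to 19: an offset of 15. Letters become their 1-based position plus 15 (so a→16, b→17, …).
Undoing it on 28.24.19.38.24.21.20: 28→(28−15)÷1=13=m, 24→(24−15)÷1=9=i, 19→(19−15)÷1=4=d, 38→(38−15)÷1=23=w, 24→(24−15)÷1=9=i, 21→(21−15)÷1=6=f, 20→(20−15)÷1=5=e.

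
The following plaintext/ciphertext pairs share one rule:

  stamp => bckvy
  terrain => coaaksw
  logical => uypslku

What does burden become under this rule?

keamow

The shift depends on letter class: consonant s→b is +9, but vowel a→k is +10. Two shifts are in play — +10 for a/e/i/o/u, +9 for every other letter.
For burden: b(cons)+9=k, u(vowel)+10=e, r(cons)+9=a, d(cons)+9=m, e(vowel)+10=o, n(cons)+9=w.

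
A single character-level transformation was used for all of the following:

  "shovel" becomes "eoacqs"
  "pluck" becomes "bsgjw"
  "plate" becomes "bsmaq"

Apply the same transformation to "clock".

osajw

A repeating key of period 2 is used — shifts +12, +7 over and over.
On clock: c+12=o, l+7=s, o+12=a, c+7=j, k+12=w.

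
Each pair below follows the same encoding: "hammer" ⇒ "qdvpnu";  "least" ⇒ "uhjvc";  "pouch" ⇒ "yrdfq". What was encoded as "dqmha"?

The shifts repeat in a cycle of length 2: positions 0,1,… shift by +9, +3, then the pattern repeats.
Decoding dqmha: d−9=u, q−3=n, m−9=d, h−3=e, a−9=r.

under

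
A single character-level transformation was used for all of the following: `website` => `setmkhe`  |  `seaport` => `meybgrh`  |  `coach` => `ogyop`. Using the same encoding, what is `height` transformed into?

w(22)→s(18) and e(4)→e(4) fit y≡21x+24 (mod 26); the inverse of 21 mod 26 is 5. Each letter's alphabet position (a=0..z=25) is mapped through 21·x+24 mod 26 — an affine cipher.
Applying it to height: h(7)→21·7+24≡15=p; e(4)→21·4+24≡4=e; i(8)→21·8+24≡10=k; g(6)→21·6+24≡20=u; h(7)→21·7+24≡15=p; t(19)→21·19+24≡7=h (all mod 26).

pekuph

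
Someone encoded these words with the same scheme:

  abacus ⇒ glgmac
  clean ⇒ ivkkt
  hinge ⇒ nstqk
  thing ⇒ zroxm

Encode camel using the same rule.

iksor

Shifts by position in abacus: pos 0: a→g (+6), pos 1: b→l (+10), pos 2: a→g (+6), pos 3: c→m (+10) — repeating every 2. It's a Vigenère-style cipher with numeric key [6,10]: position i shifts by key[i mod 2].
Applying it to camel: c+6=i, a+10=k, m+6=s, e+10=o, l+6=r.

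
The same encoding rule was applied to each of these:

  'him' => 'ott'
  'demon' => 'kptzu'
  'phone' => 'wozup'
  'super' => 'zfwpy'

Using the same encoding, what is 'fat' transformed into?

mla

Vowels shift forward by 11 and consonants shift forward by 7.
On fat: f(cons)+7=m, a(vowel)+11=l, t(cons)+7=a.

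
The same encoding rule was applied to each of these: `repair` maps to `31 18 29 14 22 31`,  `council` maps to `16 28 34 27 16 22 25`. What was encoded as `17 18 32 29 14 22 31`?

r is letter #18 and maps to 31: an offset of 13. The number is (letter's place in the alphabet, a=1) + 13.
Decoding 17 18 32 29 14 22 31: 17→(17−13)÷1=4=d, 18→(18−13)÷1=5=e, 32→(32−13)÷1=19=s, 29→(29−13)÷1=16=p, 14→(14−13)÷1=1=a, 22→(22−13)÷1=9=i, 31→(31−13)÷1=18=r.

despair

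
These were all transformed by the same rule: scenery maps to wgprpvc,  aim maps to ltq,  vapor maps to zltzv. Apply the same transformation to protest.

Two shifts are in play — +11 for a/e/i/o/u, +4 for every other letter.
Applying it to protest: p(cons)+4=t, r(cons)+4=v, o(vowel)+11=z, t(cons)+4=x, e(vowel)+11=p, s(cons)+4=w, t(cons)+4=x.

tvzxpwx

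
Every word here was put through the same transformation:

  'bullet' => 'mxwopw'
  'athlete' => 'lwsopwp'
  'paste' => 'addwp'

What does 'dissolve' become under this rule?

Shifts by position in bullet: pos 0: b→m (+11), pos 1: u→x (+3), pos 2: l→w (+11), pos 3: l→o (+3) — repeating every 2. It's a Vigenère-style cipher with numeric key [11,3]: position i shifts by key[i mod 2].
For dissolve: d+11=o, i+3=l, s+11=d, s+3=v, o+11=z, l+3=o, v+11=g, e+3=h.

oldvzogh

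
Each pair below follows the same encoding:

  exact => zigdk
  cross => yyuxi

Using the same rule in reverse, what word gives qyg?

The word is reversed, then every letter is shifted forward by 6.
Undoing it on qyg: shift back: q−6=k, y−6=s, g−6=a → ksa; then reverse → ask.

ask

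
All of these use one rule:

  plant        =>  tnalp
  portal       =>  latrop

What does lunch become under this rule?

The output letters match the input read backwards: plant reversed is tnalp. It's just the letters in reverse order.
On lunch: reverse → hcnul.

hcnul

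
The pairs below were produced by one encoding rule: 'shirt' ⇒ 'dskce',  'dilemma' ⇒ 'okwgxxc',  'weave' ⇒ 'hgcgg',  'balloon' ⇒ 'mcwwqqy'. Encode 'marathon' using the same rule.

xcccesqy

The shift depends on letter class: consonant s→d is +11, but vowel i→k is +2. The rule splits by letter class: vowels +2, consonants +11.
Applying it to marathon: m(cons)+11=x, a(vowel)+2=c, r(cons)+11=c, a(vowel)+2=c, t(cons)+11=e, h(cons)+11=s, o(vowel)+2=q, n(cons)+11=y.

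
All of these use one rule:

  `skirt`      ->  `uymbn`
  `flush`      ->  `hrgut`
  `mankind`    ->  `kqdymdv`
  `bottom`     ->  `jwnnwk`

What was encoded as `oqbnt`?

earth

s(18)→u(20) and k(10)→y(24) fit y≡19x+16 (mod 26); the inverse of 19 mod 26 is 11. Treating letters as 0–25, the rule is x ↦ 19x + 16 (mod 26).
Reversing it on oqbnt: o(14)→11·(14−16)≡4=e; q(16)→11·(16−16)≡0=a; b(1)→11·(1−16)≡17=r; n(13)→11·(13−16)≡19=t; t(19)→11·(19−16)≡7=h (all mod 26).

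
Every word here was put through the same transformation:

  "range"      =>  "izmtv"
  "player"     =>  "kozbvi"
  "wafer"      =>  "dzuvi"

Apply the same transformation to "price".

kirxv

Each pair mirrors across the alphabet (r↔i, a↔z, n↔m): positions sum to 25. This is the alphabet-reversal cipher (Atbash): a becomes z, b becomes y, etc.
Applying it to price: p↔k, r↔i, i↔r, c↔x, e↔v.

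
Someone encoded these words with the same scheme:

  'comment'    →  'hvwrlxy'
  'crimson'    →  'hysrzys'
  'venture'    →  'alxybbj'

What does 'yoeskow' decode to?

thunder

A repeating key of period 3 is used — shifts +5, +7, +10 over and over.
Undoing it on yoeskow: y−5=t, o−7=h, e−10=u, s−5=n, k−7=d, o−10=e, w−5=r.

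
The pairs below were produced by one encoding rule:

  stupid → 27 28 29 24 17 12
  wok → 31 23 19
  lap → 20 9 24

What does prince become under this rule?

24 26 17 22 11 13

s is letter #19 and maps to 27: an offset of 8. Each letter is replaced by its alphabet position (a=1..z=26) + 8.
Applying it to prince: p=16→24, r=18→26, i=9→17, n=14→22, c=3→11, e=5→13.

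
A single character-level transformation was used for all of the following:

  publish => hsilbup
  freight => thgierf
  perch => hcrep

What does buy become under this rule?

yub

The output letters match the input read backwards: publish reversed is hsilbup. It's just the letters in reverse order.
For buy: reverse → yub.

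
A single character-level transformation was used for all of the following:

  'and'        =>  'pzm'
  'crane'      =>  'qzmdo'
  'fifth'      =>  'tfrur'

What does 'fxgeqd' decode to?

result

The output letters match the input read backwards, each shifted +12: and reversed is dna. Read the word backwards and shift each letter +12.
Decoding fxgeqd: shift back: f−12=t, x−12=l, g−12=u, e−12=s, q−12=e, d−12=r → tluser; then reverse → result.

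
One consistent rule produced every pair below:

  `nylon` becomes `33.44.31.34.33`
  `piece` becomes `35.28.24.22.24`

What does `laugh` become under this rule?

31.20.40.26.27

n is letter #14 and maps to 33: an offset of 19. The number is (letter's place in the alphabet, a=1) + 19.
Applying it to laugh: l=12→31, a=1→20, u=21→40, g=7→26, h=8→27.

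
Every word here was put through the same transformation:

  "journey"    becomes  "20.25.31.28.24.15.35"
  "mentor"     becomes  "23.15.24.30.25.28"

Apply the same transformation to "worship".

33.25.28.29.18.19.26

j is letter #10 and maps to 20: an offset of 10. The number is (letter's place in the alphabet, a=1) + 10.
Applying it to worship: w=23→33, o=15→25, r=18→28, s=19→29, h=8→18, i=9→19, p=16→26.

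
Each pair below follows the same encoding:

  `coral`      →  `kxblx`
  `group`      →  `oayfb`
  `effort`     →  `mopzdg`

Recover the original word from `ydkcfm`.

quartz

Each letter shifts forward by (position + 8), i.e. 8, 9, 10, … — the shift grows by one for each successive letter.
Undoing it on ydkcfm: y−8=q, d−9=u, k−10=a, c−11=r, f−12=t, m−13=z.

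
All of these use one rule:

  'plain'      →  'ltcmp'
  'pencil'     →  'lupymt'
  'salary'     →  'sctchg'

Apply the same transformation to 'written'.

khmddup

p(15)→l(11) and l(11)→t(19) fit y≡11x+2 (mod 26); the inverse of 11 mod 26 is 19. This is an affine cipher: with a=0,…,z=25, each position x becomes (11x+2) mod 26.
For written: w(22)→11·22+2≡10=k; r(17)→11·17+2≡7=h; i(8)→11·8+2≡12=m; t(19)→11·19+2≡3=d; t(19)→11·19+2≡3=d; e(4)→11·4+2≡20=u; n(13)→11·13+2≡15=p (all mod 26).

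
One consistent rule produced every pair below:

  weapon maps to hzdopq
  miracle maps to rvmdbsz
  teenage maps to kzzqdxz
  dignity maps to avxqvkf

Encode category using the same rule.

bdkzxpmf

Each letter's alphabet position (a=0..z=25) is mapped through 25·x+3 mod 26 — an affine cipher.
For category: c(2)→25·2+3≡1=b; a(0)→25·0+3≡3=d; t(19)→25·19+3≡10=k; e(4)→25·4+3≡25=z; g(6)→25·6+3≡23=x; o(14)→25·14+3≡15=p; r(17)→25·17+3≡12=m; y(24)→25·24+3≡5=f (all mod 26).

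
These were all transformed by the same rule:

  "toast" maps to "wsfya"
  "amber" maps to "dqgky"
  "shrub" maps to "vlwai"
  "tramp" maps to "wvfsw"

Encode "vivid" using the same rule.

Letter i (0-indexed) is shifted by i+3, so successive shifts are 3, 4, 5, ….
On vivid: v+3=y, i+4=m, v+5=a, i+6=o, d+7=k.

ymaok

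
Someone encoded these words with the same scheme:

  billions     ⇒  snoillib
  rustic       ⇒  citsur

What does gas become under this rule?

sag

The output letters match the input read backwards: billions reversed is snoillib. It's just the letters in reverse order.
Applying it to gas: reverse → sag.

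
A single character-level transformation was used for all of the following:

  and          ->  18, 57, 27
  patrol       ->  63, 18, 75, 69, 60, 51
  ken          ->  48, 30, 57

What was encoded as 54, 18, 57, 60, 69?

a(#1)→18 and n(#14)→57: differences scale by 3, so n = 3·pos + 15. The formula is n = 3×(alphabet index, a=1) + 15.
Decoding 54, 18, 57, 60, 69: 54→(54−15)÷3=13=m, 18→(18−15)÷3=1=a, 57→(57−15)÷3=14=n, 60→(60−15)÷3=15=o, 69→(69−15)÷3=18=r.

manor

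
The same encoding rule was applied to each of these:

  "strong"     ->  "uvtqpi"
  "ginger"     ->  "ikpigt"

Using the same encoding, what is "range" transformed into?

tcpig

Compare letters: s→u is +2, t→v is +2, r→t is +2 — a constant shift. Every letter moves 2 places later in the alphabet, wrapping around z→a.
For range: r+2=t, a+2=c, n+2=p, g+2=i, e+2=g.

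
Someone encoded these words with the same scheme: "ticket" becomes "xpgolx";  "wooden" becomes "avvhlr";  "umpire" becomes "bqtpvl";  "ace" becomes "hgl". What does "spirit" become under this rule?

wtpvpx

The shift depends on letter class: consonant t→x is +4, but vowel i→p is +7. The rule splits by letter class: vowels +7, consonants +4.
Applying it to spirit: s(cons)+4=w, p(cons)+4=t, i(vowel)+7=p, r(cons)+4=v, i(vowel)+7=p, t(cons)+4=x.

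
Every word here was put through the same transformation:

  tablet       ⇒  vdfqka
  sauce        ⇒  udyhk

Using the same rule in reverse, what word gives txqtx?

Letter i (0-indexed) is shifted by i+2, so successive shifts are 2, 3, 4, ….
Undoing it on txqtx: t−2=r, x−3=u, q−4=m, t−5=o, x−6=r.

rumor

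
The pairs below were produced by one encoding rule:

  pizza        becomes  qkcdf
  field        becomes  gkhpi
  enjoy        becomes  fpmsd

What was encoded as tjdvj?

share

In pizza: p→q is +1, i→k is +2, z→c is +3, z→d is +4 — the shift increases by 1 each position. Letter i (0-indexed) is shifted by i+1, so successive shifts are 1, 2, 3, ….
Decoding tjdvj: t−1=s, j−2=h, d−3=a, v−4=r, j−5=e.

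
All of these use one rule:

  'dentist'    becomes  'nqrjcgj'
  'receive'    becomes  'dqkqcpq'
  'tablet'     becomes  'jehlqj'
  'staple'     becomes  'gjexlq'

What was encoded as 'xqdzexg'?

perhaps

This is an affine cipher: with a=0,…,z=25, each position x becomes (3x+4) mod 26.
Undoing it on xqdzexg: x(23)→9·(23−4)≡15=p; q(16)→9·(16−4)≡4=e; d(3)→9·(3−4)≡17=r; z(25)→9·(25−4)≡7=h; e(4)→9·(4−4)≡0=a; x(23)→9·(23−4)≡15=p; g(6)→9·(6−4)≡18=s (all mod 26).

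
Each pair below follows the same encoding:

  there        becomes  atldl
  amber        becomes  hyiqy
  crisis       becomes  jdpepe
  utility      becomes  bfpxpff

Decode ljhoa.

Shifts by position in there: pos 0: t→a (+7), pos 1: h→t (+12), pos 2: e→l (+7), pos 3: r→d (+12) — repeating every 2. It's a Vigenère-style cipher with numeric key [7,12]: position i shifts by key[i mod 2].
Undoing it on ljhoa: l−7=e, j−12=x, h−7=a, o−12=c, a−7=t.

exact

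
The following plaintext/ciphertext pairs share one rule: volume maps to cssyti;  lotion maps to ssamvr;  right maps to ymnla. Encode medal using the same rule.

A repeating key of period 2 is used — shifts +7, +4 over and over.
For medal: m+7=t, e+4=i, d+7=k, a+4=e, l+7=s.

tikes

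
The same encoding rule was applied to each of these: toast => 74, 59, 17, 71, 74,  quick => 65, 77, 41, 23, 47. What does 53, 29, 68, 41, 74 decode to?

Each letter becomes 3×(its alphabet position, a=1..z=26) + 14.
Reversing it on 53, 29, 68, 41, 74: 53→(53−14)÷3=13=m, 29→(29−14)÷3=5=e, 68→(68−14)÷3=18=r, 41→(41−14)÷3=9=i, 74→(74−14)÷3=20=t.

merit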